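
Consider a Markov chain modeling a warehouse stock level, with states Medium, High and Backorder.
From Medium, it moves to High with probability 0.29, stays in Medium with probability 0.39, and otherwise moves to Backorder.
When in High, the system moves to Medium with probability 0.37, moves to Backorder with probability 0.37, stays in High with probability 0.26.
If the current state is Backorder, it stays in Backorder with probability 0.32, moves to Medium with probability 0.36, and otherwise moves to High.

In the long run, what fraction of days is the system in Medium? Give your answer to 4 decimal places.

0.3741

Let the stationary distribution be π with π = πP and π_1 + π_2 + π_3 = 1.
π_1 = 0.39·π_1 + 0.37·π_2 + 0.36·π_3
π_2 = 0.29·π_1 + 0.26·π_2 + 0.32·π_3
Solving with the normalization constraint gives π = (0.3741, 0.2913, 0.3346).
So the stationary probability of Medium is 0.3741.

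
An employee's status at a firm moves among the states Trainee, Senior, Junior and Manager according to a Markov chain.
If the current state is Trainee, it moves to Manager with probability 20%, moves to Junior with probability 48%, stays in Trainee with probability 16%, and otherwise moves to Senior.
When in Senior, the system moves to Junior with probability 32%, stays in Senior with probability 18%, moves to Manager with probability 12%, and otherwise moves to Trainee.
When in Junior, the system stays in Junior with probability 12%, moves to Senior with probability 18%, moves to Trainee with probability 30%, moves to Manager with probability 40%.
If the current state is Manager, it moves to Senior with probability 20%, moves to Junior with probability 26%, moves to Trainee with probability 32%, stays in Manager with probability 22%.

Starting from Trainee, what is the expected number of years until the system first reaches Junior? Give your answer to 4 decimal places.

2.4342

Let t(s) be the expected number of years to first reach Junior from state s, with t(Junior) = 0. Conditioning on the first year:
t(Trainee) = 1 + 0.16·t(Trainee) + 0.16·t(Senior) + 0.2·t(Manager)
t(Senior) = 1 + 0.38·t(Trainee) + 0.18·t(Senior) + 0.12·t(Manager)
t(Manager) = 1 + 0.32·t(Trainee) + 0.2·t(Senior) + 0.22·t(Manager)
Solving: t(Trainee) = 2.4342, t(Senior) = 2.7859, t(Manager) = 2.9950.
Expected years from Trainee to Junior: 2.4342.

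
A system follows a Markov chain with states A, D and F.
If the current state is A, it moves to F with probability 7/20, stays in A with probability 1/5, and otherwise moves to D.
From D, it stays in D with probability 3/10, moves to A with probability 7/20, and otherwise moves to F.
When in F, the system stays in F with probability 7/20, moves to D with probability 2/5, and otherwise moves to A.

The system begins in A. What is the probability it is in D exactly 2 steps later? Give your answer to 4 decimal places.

Sum over the intermediate state after 1 step:
P = P(A→A)·P(A→D) + P(A→D)·P(D→D) + P(A→F)·P(F→D)
  = 0.2×0.45 + 0.45×0.3 + 0.35×0.4
  = 0.0900 + 0.1350 + 0.1400 = 0.3650

0.3650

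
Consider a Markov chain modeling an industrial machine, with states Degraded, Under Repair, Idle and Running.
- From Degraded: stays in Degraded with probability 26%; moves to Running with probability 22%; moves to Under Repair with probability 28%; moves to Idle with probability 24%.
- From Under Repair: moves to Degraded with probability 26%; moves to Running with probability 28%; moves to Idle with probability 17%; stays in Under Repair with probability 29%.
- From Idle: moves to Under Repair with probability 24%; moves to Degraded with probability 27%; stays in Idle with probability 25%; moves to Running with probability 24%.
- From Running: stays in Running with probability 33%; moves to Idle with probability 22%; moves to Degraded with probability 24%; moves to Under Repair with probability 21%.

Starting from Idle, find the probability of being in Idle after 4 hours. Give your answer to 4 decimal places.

0.2190

Propagate the distribution vector 4 hours from Idle.
After 0 hours: (0.0000, 0.0000, 1.0000, 0.0000)
After 1 hour: (0.2700, 0.2400, 0.2500, 0.2400)
After 2 hours: (0.2577, 0.2556, 0.2209, 0.2658)
After 3 hours: (0.2569, 0.2551, 0.2190, 0.2690)
After 4 hours: (0.2568, 0.2550, 0.2190, 0.2693)
P(in Idle after 4 hours) = 0.2190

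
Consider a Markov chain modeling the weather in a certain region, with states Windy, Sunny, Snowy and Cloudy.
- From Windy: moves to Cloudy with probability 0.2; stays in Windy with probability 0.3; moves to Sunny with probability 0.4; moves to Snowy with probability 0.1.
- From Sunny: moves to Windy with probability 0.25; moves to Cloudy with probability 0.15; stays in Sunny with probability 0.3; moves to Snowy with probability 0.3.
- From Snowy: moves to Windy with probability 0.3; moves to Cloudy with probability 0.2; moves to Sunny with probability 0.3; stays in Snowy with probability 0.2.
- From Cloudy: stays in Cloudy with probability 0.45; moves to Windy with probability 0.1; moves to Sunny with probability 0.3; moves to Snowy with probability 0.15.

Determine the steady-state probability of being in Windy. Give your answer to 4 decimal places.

Let the stationary distribution be π with π = πP and π_1 + π_2 + π_3 + π_4 = 1.
π_1 = 0.3·π_1 + 0.25·π_2 + 0.3·π_3 + 0.1·π_4
π_2 = 0.4·π_1 + 0.3·π_2 + 0.3·π_3 + 0.3·π_4
π_3 = 0.1·π_1 + 0.3·π_2 + 0.2·π_3 + 0.15·π_4
Solving with the normalization constraint gives π = (0.2348, 0.3235, 0.1966, 0.2451).
So the stationary probability of Windy is 0.2348.

0.2348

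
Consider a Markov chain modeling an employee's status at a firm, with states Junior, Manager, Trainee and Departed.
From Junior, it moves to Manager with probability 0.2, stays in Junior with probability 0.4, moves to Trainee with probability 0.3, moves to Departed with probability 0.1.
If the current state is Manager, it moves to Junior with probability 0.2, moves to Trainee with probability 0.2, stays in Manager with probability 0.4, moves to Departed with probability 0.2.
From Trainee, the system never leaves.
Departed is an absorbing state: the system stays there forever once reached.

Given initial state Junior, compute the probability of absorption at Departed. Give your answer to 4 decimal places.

Let h(s) be the probability of absorption at Departed starting from transient state s. Then h(Departed) = 1 and h(Trainee) = 0. By first-step analysis:
h(Junior) = 0.4·h(Junior) + 0.2·h(Manager) + 0.3·0 + 0.1·1
h(Manager) = 0.2·h(Junior) + 0.4·h(Manager) + 0.2·0 + 0.2·1
Solving: h(Junior) = 0.3125, h(Manager) = 0.4375.
Starting from Junior, the probability is 0.3125.

0.3125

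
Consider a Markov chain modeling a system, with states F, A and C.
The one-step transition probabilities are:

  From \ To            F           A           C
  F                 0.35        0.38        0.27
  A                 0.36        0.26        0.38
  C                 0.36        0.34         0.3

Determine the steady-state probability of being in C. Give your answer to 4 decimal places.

0.3155

Let the stationary distribution be π with π = πP and π_1 + π_2 + π_3 = 1.
π_1 = 0.35·π_1 + 0.36·π_2 + 0.36·π_3
π_2 = 0.38·π_1 + 0.26·π_2 + 0.34·π_3
Solving with the normalization constraint gives π = (0.3564, 0.3280, 0.3155).
So the stationary probability of C is 0.3155.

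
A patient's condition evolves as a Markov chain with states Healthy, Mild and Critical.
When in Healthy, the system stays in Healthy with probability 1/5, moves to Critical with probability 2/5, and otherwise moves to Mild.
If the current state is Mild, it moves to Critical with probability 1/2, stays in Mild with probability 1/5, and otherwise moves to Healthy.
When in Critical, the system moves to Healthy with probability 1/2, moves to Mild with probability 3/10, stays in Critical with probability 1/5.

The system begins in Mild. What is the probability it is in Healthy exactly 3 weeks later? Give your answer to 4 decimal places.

Propagate the distribution vector 3 weeks from Mild.
After 0 weeks: (0.0000, 1.0000, 0.0000)
After 1 week: (0.3000, 0.2000, 0.5000)
After 2 weeks: (0.3700, 0.3100, 0.3200)
After 3 weeks: (0.3270, 0.3060, 0.3670)
P(in Healthy after 3 weeks) = 0.3270

0.3270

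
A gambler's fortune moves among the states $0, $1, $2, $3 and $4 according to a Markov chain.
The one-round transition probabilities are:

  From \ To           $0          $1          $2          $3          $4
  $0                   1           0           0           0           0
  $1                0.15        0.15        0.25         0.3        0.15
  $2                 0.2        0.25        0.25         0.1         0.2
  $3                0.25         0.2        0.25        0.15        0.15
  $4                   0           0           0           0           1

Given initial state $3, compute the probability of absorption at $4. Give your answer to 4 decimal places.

0.4279

Let h(s) be the probability of absorption at $4 starting from transient state s. Then h($4) = 1 and h($0) = 0. By first-step analysis:
h($1) = 0.15·0 + 0.15·h($1) + 0.25·h($2) + 0.3·h($3) + 0.15·1
h($2) = 0.2·0 + 0.25·h($1) + 0.25·h($2) + 0.1·h($3) + 0.2·1
h($3) = 0.25·0 + 0.2·h($1) + 0.25·h($2) + 0.15·h($3) + 0.15·1
Solving: h($1) = 0.4687, h($2) = 0.4799, h($3) = 0.4279.
Starting from $3, the probability is 0.4279.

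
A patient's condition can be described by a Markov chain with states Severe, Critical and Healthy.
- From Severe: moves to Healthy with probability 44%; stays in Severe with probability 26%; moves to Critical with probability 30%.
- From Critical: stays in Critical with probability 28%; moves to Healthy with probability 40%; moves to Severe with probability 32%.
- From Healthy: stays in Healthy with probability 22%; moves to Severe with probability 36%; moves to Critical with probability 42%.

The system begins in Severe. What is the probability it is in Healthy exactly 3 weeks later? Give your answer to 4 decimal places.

0.3533

Propagate the distribution vector 3 weeks from Severe.
After 0 weeks: (1.0000, 0.0000, 0.0000)
After 1 week: (0.2600, 0.3000, 0.4400)
After 2 weeks: (0.3220, 0.3468, 0.3312)
After 3 weeks: (0.3139, 0.3328, 0.3533)
P(in Healthy after 3 weeks) = 0.3533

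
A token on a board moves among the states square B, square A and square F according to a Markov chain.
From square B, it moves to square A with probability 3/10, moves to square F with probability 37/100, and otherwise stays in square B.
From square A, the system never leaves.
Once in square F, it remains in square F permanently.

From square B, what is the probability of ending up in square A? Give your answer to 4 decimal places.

0.4478

Let h(s) be the probability of absorption at square A starting from transient state s. Then h(square A) = 1 and h(square F) = 0. By first-step analysis:
h(square B) = 0.33·h(square B) + 0.3·1 + 0.37·0
Solving: h(square B) = 0.4478.
Starting from square B, the probability is 0.4478.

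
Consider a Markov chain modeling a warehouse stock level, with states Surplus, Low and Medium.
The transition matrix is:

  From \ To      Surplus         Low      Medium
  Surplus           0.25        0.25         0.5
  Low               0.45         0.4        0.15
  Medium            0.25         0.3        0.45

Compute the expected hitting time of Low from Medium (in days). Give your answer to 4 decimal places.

Let t(s) be the expected number of days to first reach Low from state s, with t(Low) = 0. Conditioning on the first day:
t(Surplus) = 1 + 0.25·t(Surplus) + 0.5·t(Medium)
t(Medium) = 1 + 0.25·t(Surplus) + 0.45·t(Medium)
Solving: t(Surplus) = 3.6522, t(Medium) = 3.4783.
Expected days from Medium to Low: 3.4783.

3.4783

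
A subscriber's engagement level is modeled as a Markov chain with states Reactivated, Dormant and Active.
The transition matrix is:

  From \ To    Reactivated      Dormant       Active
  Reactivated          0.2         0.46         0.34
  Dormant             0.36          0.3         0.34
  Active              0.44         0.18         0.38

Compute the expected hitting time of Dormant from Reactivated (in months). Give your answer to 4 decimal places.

2.7714

Let t(s) be the expected number of months to first reach Dormant from state s, with t(Dormant) = 0. Conditioning on the first month:
t(Reactivated) = 1 + 0.2·t(Reactivated) + 0.34·t(Active)
t(Active) = 1 + 0.44·t(Reactivated) + 0.38·t(Active)
Solving: t(Reactivated) = 2.7714, t(Active) = 3.5797.
Expected months from Reactivated to Dormant: 2.7714.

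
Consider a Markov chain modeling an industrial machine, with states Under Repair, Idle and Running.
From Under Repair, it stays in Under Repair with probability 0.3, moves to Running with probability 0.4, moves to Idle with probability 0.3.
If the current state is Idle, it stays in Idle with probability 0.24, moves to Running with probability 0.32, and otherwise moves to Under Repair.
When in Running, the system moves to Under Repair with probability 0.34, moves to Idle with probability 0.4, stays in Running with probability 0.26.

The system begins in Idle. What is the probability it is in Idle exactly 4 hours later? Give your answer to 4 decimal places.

0.3139

Propagate the distribution vector 4 hours from Idle.
After 0 hours: (0.0000, 1.0000, 0.0000)
After 1 hour: (0.4400, 0.2400, 0.3200)
After 2 hours: (0.3464, 0.3176, 0.3360)
After 3 hours: (0.3579, 0.3145, 0.3276)
After 4 hours: (0.3571, 0.3139, 0.3290)
P(in Idle after 4 hours) = 0.3139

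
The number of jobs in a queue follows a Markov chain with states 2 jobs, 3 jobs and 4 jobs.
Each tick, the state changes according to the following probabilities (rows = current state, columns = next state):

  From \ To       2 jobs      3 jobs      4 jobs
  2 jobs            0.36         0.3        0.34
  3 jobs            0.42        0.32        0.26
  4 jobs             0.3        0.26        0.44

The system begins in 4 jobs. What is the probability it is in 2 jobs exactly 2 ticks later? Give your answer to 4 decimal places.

Sum over the intermediate state after 1 tick:
P = P(4 jobs→2 jobs)·P(2 jobs→2 jobs) + P(4 jobs→3 jobs)·P(3 jobs→2 jobs) + P(4 jobs→4 jobs)·P(4 jobs→2 jobs)
  = 0.3×0.36 + 0.26×0.42 + 0.44×0.3
  = 0.1080 + 0.1092 + 0.1320 = 0.3492

0.3492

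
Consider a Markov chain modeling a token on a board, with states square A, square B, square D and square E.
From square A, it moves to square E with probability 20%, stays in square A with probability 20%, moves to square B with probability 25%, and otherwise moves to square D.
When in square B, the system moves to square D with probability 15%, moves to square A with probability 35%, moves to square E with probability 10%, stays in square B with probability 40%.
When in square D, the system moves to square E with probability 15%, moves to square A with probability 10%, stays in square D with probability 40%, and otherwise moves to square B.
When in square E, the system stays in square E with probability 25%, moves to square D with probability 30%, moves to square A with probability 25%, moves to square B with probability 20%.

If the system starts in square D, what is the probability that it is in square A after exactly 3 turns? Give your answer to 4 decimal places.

0.2286

Propagate the distribution vector 3 turns from square D.
After 0 turns: (0.0000, 0.0000, 1.0000, 0.0000)
After 1 turn: (0.1000, 0.3500, 0.4000, 0.1500)
After 2 turns: (0.2200, 0.3350, 0.2925, 0.1525)
After 3 turns: (0.2286, 0.3219, 0.2900, 0.1595)
P(in square A after 3 turns) = 0.2286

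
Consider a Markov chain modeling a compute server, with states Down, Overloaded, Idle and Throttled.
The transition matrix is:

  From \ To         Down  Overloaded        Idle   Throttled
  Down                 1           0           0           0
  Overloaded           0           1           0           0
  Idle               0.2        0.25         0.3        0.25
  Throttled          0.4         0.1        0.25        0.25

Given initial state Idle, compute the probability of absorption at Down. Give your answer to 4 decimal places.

0.5405

Let h(s) be the probability of absorption at Down starting from transient state s. Then h(Down) = 1 and h(Overloaded) = 0. By first-step analysis:
h(Idle) = 0.2·1 + 0.25·0 + 0.3·h(Idle) + 0.25·h(Throttled)
h(Throttled) = 0.4·1 + 0.1·0 + 0.25·h(Idle) + 0.25·h(Throttled)
Solving: h(Idle) = 0.5405, h(Throttled) = 0.7135.
Starting from Idle, the probability is 0.5405.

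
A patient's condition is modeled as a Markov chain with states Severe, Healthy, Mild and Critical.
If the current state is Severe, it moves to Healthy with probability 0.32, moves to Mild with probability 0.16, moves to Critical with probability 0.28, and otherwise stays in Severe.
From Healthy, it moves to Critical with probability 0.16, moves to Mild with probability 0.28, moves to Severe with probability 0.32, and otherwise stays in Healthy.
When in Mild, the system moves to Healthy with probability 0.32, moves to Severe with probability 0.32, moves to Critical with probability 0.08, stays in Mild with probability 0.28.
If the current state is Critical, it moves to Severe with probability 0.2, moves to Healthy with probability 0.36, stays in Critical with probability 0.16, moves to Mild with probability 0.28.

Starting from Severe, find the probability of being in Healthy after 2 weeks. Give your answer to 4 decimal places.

Propagate the distribution vector 2 weeks from Severe.
After 0 weeks: (1.0000, 0.0000, 0.0000, 0.0000)
After 1 week: (0.2400, 0.3200, 0.1600, 0.2800)
After 2 weeks: (0.2672, 0.3056, 0.2512, 0.1760)
P(in Healthy after 2 weeks) = 0.3056

0.3056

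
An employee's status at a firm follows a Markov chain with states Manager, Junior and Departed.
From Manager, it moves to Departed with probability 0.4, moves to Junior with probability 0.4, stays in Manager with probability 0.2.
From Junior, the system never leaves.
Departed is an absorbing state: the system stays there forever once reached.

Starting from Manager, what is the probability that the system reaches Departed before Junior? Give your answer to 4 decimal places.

0.5000

Let h(s) be the probability of absorption at Departed starting from transient state s. Then h(Departed) = 1 and h(Junior) = 0. By first-step analysis:
h(Manager) = 0.2·h(Manager) + 0.4·0 + 0.4·1
Solving: h(Manager) = 0.5000.
Starting from Manager, the probability is 0.5000.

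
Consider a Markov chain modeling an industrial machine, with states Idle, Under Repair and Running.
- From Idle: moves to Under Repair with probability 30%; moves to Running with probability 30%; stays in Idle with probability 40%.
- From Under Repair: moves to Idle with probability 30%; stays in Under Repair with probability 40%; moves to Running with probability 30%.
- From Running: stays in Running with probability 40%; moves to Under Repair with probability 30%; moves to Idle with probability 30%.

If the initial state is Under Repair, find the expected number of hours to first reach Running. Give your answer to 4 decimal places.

Let t(s) be the expected number of hours to first reach Running from state s, with t(Running) = 0. Conditioning on the first hour:
t(Idle) = 1 + 0.4·t(Idle) + 0.3·t(Under Repair)
t(Under Repair) = 1 + 0.3·t(Idle) + 0.4·t(Under Repair)
Solving: t(Idle) = 3.3333, t(Under Repair) = 3.3333.
Expected hours from Under Repair to Running: 3.3333.

3.3333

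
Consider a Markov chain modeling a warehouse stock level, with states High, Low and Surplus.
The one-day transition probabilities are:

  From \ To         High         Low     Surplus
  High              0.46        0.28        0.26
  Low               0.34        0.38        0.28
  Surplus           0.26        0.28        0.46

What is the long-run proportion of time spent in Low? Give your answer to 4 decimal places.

0.3111

Let the stationary distribution be π with π = πP and π_1 + π_2 + π_3 = 1.
π_1 = 0.46·π_1 + 0.34·π_2 + 0.26·π_3
π_2 = 0.28·π_1 + 0.38·π_2 + 0.28·π_3
Solving with the normalization constraint gives π = (0.3561, 0.3111, 0.3328).
So the stationary probability of Low is 0.3111.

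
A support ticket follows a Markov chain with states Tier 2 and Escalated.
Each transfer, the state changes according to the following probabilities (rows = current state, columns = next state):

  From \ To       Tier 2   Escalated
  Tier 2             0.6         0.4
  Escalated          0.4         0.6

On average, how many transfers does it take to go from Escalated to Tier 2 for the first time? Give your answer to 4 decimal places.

2.5000

Let t(s) be the expected number of transfers to first reach Tier 2 from state s, with t(Tier 2) = 0. Conditioning on the first transfer:
t(Escalated) = 1 + 0.6·t(Escalated)
Solving: t(Escalated) = 2.5000.
Expected transfers from Escalated to Tier 2: 2.5000.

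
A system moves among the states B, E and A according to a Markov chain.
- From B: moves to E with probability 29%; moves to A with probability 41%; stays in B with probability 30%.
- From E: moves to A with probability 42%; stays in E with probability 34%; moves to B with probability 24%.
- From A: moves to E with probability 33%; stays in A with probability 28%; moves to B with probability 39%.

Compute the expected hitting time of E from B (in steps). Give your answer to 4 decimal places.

Let t(s) be the expected number of steps to first reach E from state s, with t(E) = 0. Conditioning on the first step:
t(B) = 1 + 0.3·t(B) + 0.41·t(A)
t(A) = 1 + 0.39·t(B) + 0.28·t(A)
Solving: t(B) = 3.2839, t(A) = 3.1677.
Expected steps from B to E: 3.2839.

3.2839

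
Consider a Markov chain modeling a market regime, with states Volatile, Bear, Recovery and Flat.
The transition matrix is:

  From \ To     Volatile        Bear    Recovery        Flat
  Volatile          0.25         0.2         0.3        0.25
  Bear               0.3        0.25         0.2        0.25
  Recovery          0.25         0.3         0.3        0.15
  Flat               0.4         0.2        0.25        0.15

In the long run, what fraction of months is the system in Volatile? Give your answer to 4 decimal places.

Let the stationary distribution be π with π = πP and π_1 + π_2 + π_3 + π_4 = 1.
π_1 = 0.25·π_1 + 0.3·π_2 + 0.25·π_3 + 0.4·π_4
π_2 = 0.2·π_1 + 0.25·π_2 + 0.3·π_3 + 0.2·π_4
π_3 = 0.3·π_1 + 0.2·π_2 + 0.3·π_3 + 0.25·π_4
Solving with the normalization constraint gives π = (0.2924, 0.2385, 0.2660, 0.2031).
So the stationary probability of Volatile is 0.2924.

0.2924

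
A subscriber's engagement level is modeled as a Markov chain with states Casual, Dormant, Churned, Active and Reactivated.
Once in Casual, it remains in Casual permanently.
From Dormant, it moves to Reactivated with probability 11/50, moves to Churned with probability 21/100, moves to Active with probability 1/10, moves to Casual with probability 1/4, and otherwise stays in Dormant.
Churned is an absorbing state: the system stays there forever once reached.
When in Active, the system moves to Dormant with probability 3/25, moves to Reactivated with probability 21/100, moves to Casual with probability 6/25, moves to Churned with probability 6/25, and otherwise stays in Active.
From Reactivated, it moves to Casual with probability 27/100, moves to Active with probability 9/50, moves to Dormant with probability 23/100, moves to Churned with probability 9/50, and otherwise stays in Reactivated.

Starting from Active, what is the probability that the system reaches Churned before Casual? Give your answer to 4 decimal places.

0.4744

Let h(s) be the probability of absorption at Churned starting from transient state s. Then h(Churned) = 1 and h(Casual) = 0. By first-step analysis:
h(Dormant) = 0.25·0 + 0.22·h(Dormant) + 0.21·1 + 0.1·h(Active) + 0.22·h(Reactivated)
h(Active) = 0.24·0 + 0.12·h(Dormant) + 0.24·1 + 0.19·h(Active) + 0.21·h(Reactivated)
h(Reactivated) = 0.27·0 + 0.23·h(Dormant) + 0.18·1 + 0.18·h(Active) + 0.14·h(Reactivated)
Solving: h(Dormant) = 0.4511, h(Active) = 0.4744, h(Reactivated) = 0.4292.
Starting from Active, the probability is 0.4744.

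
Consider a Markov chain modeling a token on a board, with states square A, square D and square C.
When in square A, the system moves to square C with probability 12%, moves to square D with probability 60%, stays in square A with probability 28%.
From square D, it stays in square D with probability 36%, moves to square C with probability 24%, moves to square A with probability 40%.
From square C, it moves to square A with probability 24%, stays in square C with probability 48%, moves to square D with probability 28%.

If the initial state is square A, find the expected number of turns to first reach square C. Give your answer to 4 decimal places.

5.6159

Let t(s) be the expected number of turns to first reach square C from state s, with t(square C) = 0. Conditioning on the first turn:
t(square A) = 1 + 0.28·t(square A) + 0.6·t(square D)
t(square D) = 1 + 0.4·t(square A) + 0.36·t(square D)
Solving: t(square A) = 5.6159, t(square D) = 5.0725.
Expected turns from square A to square C: 5.6159.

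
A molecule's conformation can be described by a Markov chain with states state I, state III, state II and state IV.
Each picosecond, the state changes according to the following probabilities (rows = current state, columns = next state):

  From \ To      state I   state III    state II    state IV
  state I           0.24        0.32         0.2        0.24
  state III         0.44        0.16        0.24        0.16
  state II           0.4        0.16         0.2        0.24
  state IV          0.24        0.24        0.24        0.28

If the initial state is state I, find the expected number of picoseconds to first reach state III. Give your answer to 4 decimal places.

Let t(s) be the expected number of picoseconds to first reach state III from state s, with t(state III) = 0. Conditioning on the first picosecond:
t(state I) = 1 + 0.24·t(state I) + 0.2·t(state II) + 0.24·t(state IV)
t(state II) = 1 + 0.4·t(state I) + 0.2·t(state II) + 0.24·t(state IV)
t(state IV) = 1 + 0.24·t(state I) + 0.24·t(state II) + 0.28·t(state IV)
Solving: t(state I) = 3.7538, t(state II) = 4.3544, t(state IV) = 4.0916.
Expected picoseconds from state I to state III: 3.7538.

3.7538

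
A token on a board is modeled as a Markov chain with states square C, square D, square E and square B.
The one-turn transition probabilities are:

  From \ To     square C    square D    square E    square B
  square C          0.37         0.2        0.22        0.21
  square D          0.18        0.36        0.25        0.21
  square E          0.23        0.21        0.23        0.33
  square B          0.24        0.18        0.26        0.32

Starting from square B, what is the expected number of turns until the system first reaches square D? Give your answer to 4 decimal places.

5.1890

Let t(s) be the expected number of turns to first reach square D from state s, with t(square D) = 0. Conditioning on the first turn:
t(square C) = 1 + 0.37·t(square C) + 0.22·t(square E) + 0.21·t(square B)
t(square E) = 1 + 0.23·t(square C) + 0.23·t(square E) + 0.33·t(square B)
t(square B) = 1 + 0.24·t(square C) + 0.26·t(square E) + 0.32·t(square B)
Solving: t(square C) = 5.0766, t(square E) = 5.0389, t(square B) = 5.1890.
Expected turns from square B to square D: 5.1890.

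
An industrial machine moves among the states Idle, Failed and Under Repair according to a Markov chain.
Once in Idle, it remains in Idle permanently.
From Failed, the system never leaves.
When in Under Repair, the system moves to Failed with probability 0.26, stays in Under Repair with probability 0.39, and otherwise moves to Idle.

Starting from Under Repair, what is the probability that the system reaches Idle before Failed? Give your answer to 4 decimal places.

0.5738

Let h(s) be the probability of absorption at Idle starting from transient state s. Then h(Idle) = 1 and h(Failed) = 0. By first-step analysis:
h(Under Repair) = 0.35·1 + 0.26·0 + 0.39·h(Under Repair)
Solving: h(Under Repair) = 0.5738.
Starting from Under Repair, the probability is 0.5738.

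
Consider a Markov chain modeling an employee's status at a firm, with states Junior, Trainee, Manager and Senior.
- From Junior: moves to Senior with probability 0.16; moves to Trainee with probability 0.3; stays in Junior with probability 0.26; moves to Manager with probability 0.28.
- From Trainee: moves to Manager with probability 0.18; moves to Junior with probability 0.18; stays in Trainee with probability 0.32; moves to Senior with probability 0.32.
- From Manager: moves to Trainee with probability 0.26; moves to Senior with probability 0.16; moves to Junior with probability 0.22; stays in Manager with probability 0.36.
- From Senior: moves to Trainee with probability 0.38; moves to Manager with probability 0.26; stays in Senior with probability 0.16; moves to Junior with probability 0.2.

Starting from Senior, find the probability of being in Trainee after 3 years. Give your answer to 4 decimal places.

Propagate the distribution vector 3 years from Senior.
After 0 years: (0.0000, 0.0000, 0.0000, 1.0000)
After 1 year: (0.2000, 0.3800, 0.2600, 0.1600)
After 2 years: (0.2096, 0.3100, 0.2596, 0.2208)
After 3 years: (0.2116, 0.3135, 0.2654, 0.2096)
P(in Trainee after 3 years) = 0.3135

0.3135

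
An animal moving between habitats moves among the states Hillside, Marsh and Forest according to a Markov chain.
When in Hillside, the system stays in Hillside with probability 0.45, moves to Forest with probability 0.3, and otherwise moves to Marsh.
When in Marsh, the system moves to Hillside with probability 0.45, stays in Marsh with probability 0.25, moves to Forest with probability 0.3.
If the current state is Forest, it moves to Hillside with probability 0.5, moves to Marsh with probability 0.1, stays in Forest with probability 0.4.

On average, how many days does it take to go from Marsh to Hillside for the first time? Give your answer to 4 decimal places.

2.1429

Let t(s) be the expected number of days to first reach Hillside from state s, with t(Hillside) = 0. Conditioning on the first day:
t(Marsh) = 1 + 0.25·t(Marsh) + 0.3·t(Forest)
t(Forest) = 1 + 0.1·t(Marsh) + 0.4·t(Forest)
Solving: t(Marsh) = 2.1429, t(Forest) = 2.0238.
Expected days from Marsh to Hillside: 2.1429.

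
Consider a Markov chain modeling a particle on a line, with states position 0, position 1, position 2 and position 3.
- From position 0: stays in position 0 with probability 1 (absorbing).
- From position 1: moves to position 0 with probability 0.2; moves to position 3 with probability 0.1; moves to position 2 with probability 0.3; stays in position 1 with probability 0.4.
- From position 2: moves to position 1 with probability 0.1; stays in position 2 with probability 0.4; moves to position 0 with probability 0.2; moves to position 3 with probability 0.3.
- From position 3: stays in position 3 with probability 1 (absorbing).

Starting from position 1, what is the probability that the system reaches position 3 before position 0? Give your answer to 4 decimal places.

0.4545

Let h(s) be the probability of absorption at position 3 starting from transient state s. Then h(position 3) = 1 and h(position 0) = 0. By first-step analysis:
h(position 1) = 0.2·0 + 0.4·h(position 1) + 0.3·h(position 2) + 0.1·1
h(position 2) = 0.2·0 + 0.1·h(position 1) + 0.4·h(position 2) + 0.3·1
Solving: h(position 1) = 0.4545, h(position 2) = 0.5758.
Starting from position 1, the probability is 0.4545.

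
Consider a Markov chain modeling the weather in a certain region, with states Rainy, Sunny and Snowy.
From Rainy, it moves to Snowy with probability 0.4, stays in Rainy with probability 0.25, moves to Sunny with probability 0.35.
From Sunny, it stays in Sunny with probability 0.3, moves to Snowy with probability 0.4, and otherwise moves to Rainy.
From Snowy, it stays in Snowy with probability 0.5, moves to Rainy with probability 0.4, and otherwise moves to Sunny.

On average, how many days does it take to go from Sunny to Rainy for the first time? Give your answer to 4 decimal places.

2.9032

Let t(s) be the expected number of days to first reach Rainy from state s, with t(Rainy) = 0. Conditioning on the first day:
t(Sunny) = 1 + 0.3·t(Sunny) + 0.4·t(Snowy)
t(Snowy) = 1 + 0.1·t(Sunny) + 0.5·t(Snowy)
Solving: t(Sunny) = 2.9032, t(Snowy) = 2.5806.
Expected days from Sunny to Rainy: 2.9032.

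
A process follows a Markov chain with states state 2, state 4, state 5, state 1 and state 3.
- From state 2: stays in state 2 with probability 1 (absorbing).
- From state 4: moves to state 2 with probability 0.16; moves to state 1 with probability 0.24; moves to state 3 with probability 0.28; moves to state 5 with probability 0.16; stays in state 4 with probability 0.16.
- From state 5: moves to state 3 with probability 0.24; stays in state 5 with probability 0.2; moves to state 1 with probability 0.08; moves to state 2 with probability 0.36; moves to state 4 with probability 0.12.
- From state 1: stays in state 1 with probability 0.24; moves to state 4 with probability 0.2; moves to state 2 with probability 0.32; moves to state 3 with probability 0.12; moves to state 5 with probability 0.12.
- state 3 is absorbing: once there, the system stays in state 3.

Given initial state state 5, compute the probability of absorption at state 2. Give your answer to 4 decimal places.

Let h(s) be the probability of absorption at state 2 starting from transient state s. Then h(state 2) = 1 and h(state 3) = 0. By first-step analysis:
h(state 4) = 0.16·1 + 0.16·h(state 4) + 0.16·h(state 5) + 0.24·h(state 1) + 0.28·0
h(state 5) = 0.36·1 + 0.12·h(state 4) + 0.2·h(state 5) + 0.08·h(state 1) + 0.24·0
h(state 1) = 0.32·1 + 0.2·h(state 4) + 0.12·h(state 5) + 0.24·h(state 1) + 0.12·0
Solving: h(state 4) = 0.4856, h(state 5) = 0.5870, h(state 1) = 0.6415.
Starting from state 5, the probability is 0.5870.

0.5870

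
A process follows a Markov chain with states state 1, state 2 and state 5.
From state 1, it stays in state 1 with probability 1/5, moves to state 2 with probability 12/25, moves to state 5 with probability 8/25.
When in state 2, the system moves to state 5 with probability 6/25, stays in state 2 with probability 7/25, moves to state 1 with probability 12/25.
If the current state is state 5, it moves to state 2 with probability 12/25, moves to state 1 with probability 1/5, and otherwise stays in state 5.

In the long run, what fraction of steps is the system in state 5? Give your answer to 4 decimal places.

0.2880

Let the stationary distribution be π with π = πP and π_1 + π_2 + π_3 = 1.
π_1 = 0.2·π_1 + 0.48·π_2 + 0.2·π_3
π_2 = 0.48·π_1 + 0.28·π_2 + 0.48·π_3
Solving with the normalization constraint gives π = (0.3120, 0.4000, 0.2880).
So the stationary probability of state 5 is 0.2880.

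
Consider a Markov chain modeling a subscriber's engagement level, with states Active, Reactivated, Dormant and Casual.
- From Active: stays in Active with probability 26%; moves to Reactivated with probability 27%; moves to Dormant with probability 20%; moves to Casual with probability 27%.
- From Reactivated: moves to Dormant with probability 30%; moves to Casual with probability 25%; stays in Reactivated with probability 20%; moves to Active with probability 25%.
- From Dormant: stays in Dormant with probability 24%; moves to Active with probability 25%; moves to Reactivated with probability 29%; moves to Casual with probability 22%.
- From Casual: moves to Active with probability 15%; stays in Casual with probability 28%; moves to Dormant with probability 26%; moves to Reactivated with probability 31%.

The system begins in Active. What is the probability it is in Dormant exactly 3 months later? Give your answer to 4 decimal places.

0.2521

Propagate the distribution vector 3 months from Active.
After 0 months: (1.0000, 0.0000, 0.0000, 0.0000)
After 1 month: (0.2600, 0.2700, 0.2000, 0.2700)
After 2 months: (0.2256, 0.2659, 0.2512, 0.2573)
After 3 months: (0.2265, 0.2667, 0.2521, 0.2547)
P(in Dormant after 3 months) = 0.2521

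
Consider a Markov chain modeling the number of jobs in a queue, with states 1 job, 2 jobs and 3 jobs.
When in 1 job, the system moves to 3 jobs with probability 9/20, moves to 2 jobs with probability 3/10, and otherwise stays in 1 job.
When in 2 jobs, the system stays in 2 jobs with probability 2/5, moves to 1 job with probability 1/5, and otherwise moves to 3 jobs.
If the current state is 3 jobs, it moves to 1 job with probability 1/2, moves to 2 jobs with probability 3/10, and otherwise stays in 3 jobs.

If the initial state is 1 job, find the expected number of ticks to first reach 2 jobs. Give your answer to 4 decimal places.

3.3333

Let t(s) be the expected number of ticks to first reach 2 jobs from state s, with t(2 jobs) = 0. Conditioning on the first tick:
t(1 job) = 1 + 0.25·t(1 job) + 0.45·t(3 jobs)
t(3 jobs) = 1 + 0.5·t(1 job) + 0.2·t(3 jobs)
Solving: t(1 job) = 3.3333, t(3 jobs) = 3.3333.
Expected ticks from 1 job to 2 jobs: 3.3333.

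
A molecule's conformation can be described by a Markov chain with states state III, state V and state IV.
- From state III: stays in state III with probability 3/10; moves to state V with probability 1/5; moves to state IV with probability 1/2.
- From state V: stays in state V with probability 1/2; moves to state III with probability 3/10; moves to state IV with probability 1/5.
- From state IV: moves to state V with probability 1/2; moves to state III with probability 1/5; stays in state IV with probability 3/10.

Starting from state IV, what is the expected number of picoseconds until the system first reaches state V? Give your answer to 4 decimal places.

Let t(s) be the expected number of picoseconds to first reach state V from state s, with t(state V) = 0. Conditioning on the first picosecond:
t(state III) = 1 + 0.3·t(state III) + 0.5·t(state IV)
t(state IV) = 1 + 0.2·t(state III) + 0.3·t(state IV)
Solving: t(state III) = 3.0769, t(state IV) = 2.3077.
Expected picoseconds from state IV to state V: 2.3077.

2.3077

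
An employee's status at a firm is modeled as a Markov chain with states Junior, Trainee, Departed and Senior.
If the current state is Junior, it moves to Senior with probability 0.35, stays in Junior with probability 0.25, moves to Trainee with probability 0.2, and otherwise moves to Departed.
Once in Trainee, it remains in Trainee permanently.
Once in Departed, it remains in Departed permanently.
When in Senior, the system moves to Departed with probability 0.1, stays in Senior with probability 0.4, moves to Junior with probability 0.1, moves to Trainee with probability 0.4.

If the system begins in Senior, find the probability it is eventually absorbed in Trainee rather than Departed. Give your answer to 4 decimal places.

0.7711

Let h(s) be the probability of absorption at Trainee starting from transient state s. Then h(Trainee) = 1 and h(Departed) = 0. By first-step analysis:
h(Junior) = 0.25·h(Junior) + 0.2·1 + 0.2·0 + 0.35·h(Senior)
h(Senior) = 0.1·h(Junior) + 0.4·1 + 0.1·0 + 0.4·h(Senior)
Solving: h(Junior) = 0.6265, h(Senior) = 0.7711.
Starting from Senior, the probability is 0.7711.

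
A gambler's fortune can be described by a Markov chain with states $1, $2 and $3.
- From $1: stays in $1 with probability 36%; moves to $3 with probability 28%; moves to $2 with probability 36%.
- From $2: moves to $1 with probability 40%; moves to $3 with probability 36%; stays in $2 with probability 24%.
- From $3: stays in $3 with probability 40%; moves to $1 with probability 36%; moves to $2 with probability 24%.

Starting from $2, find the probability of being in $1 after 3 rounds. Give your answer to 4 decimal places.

Propagate the distribution vector 3 rounds from $2.
After 0 rounds: (0.0000, 1.0000, 0.0000)
After 1 round: (0.4000, 0.2400, 0.3600)
After 2 rounds: (0.3696, 0.2880, 0.3424)
After 3 rounds: (0.3715, 0.2844, 0.3441)
P(in $1 after 3 rounds) = 0.3715

0.3715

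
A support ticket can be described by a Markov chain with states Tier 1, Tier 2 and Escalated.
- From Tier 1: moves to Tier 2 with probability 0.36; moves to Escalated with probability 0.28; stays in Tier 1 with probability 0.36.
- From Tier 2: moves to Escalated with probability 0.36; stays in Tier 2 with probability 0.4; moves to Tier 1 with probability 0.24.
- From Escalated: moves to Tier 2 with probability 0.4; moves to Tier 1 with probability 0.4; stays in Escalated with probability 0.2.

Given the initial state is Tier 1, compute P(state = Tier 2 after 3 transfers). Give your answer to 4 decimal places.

Propagate the distribution vector 3 transfers from Tier 1.
After 0 transfers: (1.0000, 0.0000, 0.0000)
After 1 transfer: (0.3600, 0.3600, 0.2800)
After 2 transfers: (0.3280, 0.3856, 0.2864)
After 3 transfers: (0.3252, 0.3869, 0.2879)
P(in Tier 2 after 3 transfers) = 0.3869

0.3869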